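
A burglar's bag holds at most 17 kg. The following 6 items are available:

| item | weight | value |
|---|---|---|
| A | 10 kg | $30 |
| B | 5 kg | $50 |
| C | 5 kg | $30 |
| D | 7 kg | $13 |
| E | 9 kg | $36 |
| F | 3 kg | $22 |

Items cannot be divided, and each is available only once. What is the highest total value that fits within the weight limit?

Check high-value combinations within 17 kg:
- B+E+F: weight 5+9+3=17, value 50+36+22=108
- B+C+F: weight 5+5+3=13, value 50+30+22=102
- B+C+D: weight 5+5+7=17, value 50+30+13=93
- C+E+F: weight 5+9+3=17, value 30+36+22=88
Best: $108.

$108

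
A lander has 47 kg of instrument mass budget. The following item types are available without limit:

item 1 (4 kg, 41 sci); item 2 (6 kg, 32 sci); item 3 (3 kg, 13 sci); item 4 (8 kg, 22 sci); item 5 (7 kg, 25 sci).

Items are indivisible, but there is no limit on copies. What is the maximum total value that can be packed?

464 sci

Best value-per-unit is item 1 at 41/4; filling with it alone gives 11×41 = 451.
Optimal mix: 11×item 1 + 1×item 3 → mass 47, value 464.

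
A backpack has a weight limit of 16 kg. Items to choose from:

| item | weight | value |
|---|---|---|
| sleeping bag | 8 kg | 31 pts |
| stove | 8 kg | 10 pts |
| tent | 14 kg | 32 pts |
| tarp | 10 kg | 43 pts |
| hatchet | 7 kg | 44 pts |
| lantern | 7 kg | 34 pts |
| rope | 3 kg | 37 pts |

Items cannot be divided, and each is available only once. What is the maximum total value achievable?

This is a 0/1 knapsack; check combinations near the capacity.
- hatchet+rope: weight 7+3=10, value 44+37=81
- tarp+rope: weight 10+3=13, value 43+37=80
- hatchet+lantern: weight 7+7=14, value 44+34=78
- sleeping bag+hatchet: weight 8+7=15, value 31+44=75
- lantern+rope: weight 7+3=10, value 34+37=71
Best: 81 pts.

81 pts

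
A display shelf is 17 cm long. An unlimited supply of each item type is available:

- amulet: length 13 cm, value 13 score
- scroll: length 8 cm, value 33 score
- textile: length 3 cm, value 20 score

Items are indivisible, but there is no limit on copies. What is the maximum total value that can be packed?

100 score

Best value-per-unit is textile at 20/3, and filling with it alone uses length 5×3=15. No mix of the others beats 5×20 = 100.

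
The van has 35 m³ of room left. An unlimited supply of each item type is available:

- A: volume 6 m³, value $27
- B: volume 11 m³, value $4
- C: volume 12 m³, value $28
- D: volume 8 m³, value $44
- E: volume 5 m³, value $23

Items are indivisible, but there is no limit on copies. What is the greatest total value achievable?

Best value-per-unit is D at 44/8; filling with it alone gives 4×44 = 176.
Optimal mix: 1×A + 3×D + 1×E → volume 35, value 182.

$182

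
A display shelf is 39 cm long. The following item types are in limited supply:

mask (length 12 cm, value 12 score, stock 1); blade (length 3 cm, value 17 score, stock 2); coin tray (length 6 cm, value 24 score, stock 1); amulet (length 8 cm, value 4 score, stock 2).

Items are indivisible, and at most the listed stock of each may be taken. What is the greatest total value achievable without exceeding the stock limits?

Top feasible selections:
- 1×mask + 2×blade + 1×coin tray + 1×amulet: length 32, value 74
- 1×mask + 2×blade + 1×coin tray: length 24, value 70
- 2×blade + 1×coin tray + 2×amulet: length 28, value 66
Best: 74 score.

74 score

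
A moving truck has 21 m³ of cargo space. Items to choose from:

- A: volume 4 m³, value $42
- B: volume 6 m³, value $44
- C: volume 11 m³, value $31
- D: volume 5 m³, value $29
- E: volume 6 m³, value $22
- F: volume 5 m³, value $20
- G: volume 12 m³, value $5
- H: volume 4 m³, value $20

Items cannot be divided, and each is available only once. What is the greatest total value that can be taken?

Check high-value combinations within 21 m³:
- A+B+D+E: volume 4+6+5+6=21, value 42+44+29+22=137
- A+B+D+H: volume 4+6+5+4=19, value 42+44+29+20=135
- A+B+D+F: volume 4+6+5+5=20, value 42+44+29+20=135
- A+B+E+H: volume 4+6+6+4=20, value 42+44+22+20=128
- A+B+E+F: volume 4+6+6+5=21, value 42+44+22+20=128
Best: $137.

$137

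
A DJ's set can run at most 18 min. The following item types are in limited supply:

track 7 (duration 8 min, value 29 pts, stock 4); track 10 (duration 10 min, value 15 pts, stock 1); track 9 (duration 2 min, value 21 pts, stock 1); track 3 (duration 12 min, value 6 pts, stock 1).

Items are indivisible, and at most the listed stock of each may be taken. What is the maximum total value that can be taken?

Best selections within duration 18 and stock limits:
- 2×track 7 + 1×track 9: duration 18, value 79
- 2×track 7: duration 16, value 58
Best: 79 pts.

79 pts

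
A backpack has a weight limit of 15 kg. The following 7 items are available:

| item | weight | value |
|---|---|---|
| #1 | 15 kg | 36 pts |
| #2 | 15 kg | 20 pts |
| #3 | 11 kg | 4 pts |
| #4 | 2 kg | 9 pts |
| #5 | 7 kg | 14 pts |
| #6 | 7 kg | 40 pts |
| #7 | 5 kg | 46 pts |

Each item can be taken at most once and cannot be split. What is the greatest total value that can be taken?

95 pts

This is a 0/1 knapsack; check combinations near the capacity.
- #4+#6+#7: weight 2+7+5=14, value 9+40+46=95
- #6+#7: weight 7+5=12, value 40+46=86
- #4+#5+#7: weight 2+7+5=14, value 9+14+46=69
Best: 95 pts.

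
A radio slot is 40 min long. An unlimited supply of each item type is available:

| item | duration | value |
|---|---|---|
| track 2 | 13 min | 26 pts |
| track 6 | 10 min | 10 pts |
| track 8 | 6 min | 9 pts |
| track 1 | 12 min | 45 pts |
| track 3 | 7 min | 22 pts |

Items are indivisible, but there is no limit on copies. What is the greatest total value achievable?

135 pts

Best value-per-unit is track 1 at 45/12, and filling with it alone uses duration 3×12=36. No mix of the others beats 3×45 = 135.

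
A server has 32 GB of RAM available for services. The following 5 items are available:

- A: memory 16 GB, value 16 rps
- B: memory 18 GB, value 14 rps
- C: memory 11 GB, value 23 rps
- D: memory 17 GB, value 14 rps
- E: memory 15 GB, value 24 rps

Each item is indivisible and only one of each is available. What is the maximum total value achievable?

Check high-value combinations within 32 GB:
- C+E: memory 11+15=26, value 23+24=47
- A+E: memory 16+15=31, value 16+24=40
- A+C: memory 16+11=27, value 16+23=39
- D+E: memory 17+15=32, value 14+24=38
Best: 47 rps.

47 rps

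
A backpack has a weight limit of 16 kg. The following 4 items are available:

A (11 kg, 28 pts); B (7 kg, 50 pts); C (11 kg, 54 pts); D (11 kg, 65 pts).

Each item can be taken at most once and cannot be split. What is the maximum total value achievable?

65 pts

Check high-value combinations within 16 kg:
- D: weight 11, value 65
- C: weight 11, value 54
- B: weight 7, value 50
Best: 65 pts.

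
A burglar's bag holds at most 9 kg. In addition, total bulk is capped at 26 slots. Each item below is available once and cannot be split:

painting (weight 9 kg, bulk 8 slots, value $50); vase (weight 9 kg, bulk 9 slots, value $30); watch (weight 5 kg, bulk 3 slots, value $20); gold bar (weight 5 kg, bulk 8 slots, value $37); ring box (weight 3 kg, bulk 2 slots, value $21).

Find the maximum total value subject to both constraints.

$58

Feasible sets respecting both limits:
- gold bar+ring box: weight 8, bulk 10, value 58
- painting: weight 9, bulk 8, value 50
- watch+ring box: weight 8, bulk 5, value 41
- gold bar: weight 5, bulk 8, value 37
Best: $58.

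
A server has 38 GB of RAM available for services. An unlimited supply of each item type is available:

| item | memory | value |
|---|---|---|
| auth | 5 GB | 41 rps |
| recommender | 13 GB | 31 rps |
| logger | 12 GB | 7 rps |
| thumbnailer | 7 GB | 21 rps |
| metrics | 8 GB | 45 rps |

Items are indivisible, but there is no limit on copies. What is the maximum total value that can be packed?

Best value-per-unit is auth at 41/5; filling with it alone gives 7×41 = 287.
Optimal mix: 6×auth + 1×metrics → memory 38, value 291.

291 rps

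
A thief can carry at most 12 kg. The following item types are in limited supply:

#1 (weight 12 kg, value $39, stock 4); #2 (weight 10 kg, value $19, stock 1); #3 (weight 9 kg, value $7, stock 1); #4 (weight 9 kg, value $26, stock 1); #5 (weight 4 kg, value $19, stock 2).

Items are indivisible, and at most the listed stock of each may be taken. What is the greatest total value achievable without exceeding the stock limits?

$39

Top feasible selections:
- 1×#1: weight 12, value 39
- 2×#5: weight 8, value 38
- 1×#4: weight 9, value 26
Best: $39.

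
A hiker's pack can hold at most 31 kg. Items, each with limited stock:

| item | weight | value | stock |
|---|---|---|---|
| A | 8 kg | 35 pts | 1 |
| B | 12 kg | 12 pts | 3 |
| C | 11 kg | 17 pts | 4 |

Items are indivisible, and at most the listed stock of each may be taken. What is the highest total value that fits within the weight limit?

Best selections within weight 31 and stock limits:
- 1×A + 2×C: weight 30, value 69
- 1×A + 1×B + 1×C: weight 31, value 64
- 1×A + 1×C: weight 19, value 52
- 1×A + 1×B: weight 20, value 47
Best: 69 pts.

69 pts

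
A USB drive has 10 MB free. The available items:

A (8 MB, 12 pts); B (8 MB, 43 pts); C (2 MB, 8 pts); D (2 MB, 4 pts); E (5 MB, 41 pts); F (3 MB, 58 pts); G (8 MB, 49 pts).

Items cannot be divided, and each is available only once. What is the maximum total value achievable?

107 pts

This is a 0/1 knapsack; check combinations near the capacity.
- C+E+F: size 2+5+3=10, value 8+41+58=107
- D+E+F: size 2+5+3=10, value 4+41+58=103
- E+F: size 5+3=8, value 41+58=99
- C+D+F: size 2+2+3=7, value 8+4+58=70
- C+F: size 2+3=5, value 8+58=66
Best: 107 pts.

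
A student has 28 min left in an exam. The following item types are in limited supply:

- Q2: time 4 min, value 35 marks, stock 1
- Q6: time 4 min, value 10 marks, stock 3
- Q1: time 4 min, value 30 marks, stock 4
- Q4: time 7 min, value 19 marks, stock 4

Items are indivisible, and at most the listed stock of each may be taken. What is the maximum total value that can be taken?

175 marks

Top feasible selections:
- 1×Q2 + 2×Q6 + 4×Q1: time 28, value 175
- 1×Q2 + 4×Q1 + 1×Q4: time 27, value 174
Best: 175 marks.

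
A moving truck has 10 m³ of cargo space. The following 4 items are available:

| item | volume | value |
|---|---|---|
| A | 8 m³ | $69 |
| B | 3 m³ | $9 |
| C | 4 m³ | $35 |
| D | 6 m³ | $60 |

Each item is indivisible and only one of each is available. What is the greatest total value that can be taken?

$95

Check high-value combinations within 10 m³:
- C+D: volume 4+6=10, value 35+60=95
- A: volume 8, value 69
- B+D: volume 3+6=9, value 9+60=69
- D: volume 6, value 60
Best: $95.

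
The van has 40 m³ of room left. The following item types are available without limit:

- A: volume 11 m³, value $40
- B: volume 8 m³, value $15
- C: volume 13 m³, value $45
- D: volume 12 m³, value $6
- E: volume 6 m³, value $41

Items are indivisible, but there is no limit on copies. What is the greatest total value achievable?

$246

Best value-per-unit is E at 41/6, and filling with it alone uses volume 6×6=36. No mix of the others beats 6×41 = 246.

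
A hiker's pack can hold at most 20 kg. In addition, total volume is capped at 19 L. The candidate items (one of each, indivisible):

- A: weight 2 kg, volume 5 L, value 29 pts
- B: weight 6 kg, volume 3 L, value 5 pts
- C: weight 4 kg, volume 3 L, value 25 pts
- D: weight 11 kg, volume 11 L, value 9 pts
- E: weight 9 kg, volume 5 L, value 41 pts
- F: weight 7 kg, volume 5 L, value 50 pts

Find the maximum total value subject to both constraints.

Feasible sets respecting both limits:
- A+E+F: weight 18, volume 15, value 120
- C+E+F: weight 20, volume 13, value 116
- A+B+C+F: weight 19, volume 16, value 109
- A+C+F: weight 13, volume 13, value 104
Best: 120 pts.

120 pts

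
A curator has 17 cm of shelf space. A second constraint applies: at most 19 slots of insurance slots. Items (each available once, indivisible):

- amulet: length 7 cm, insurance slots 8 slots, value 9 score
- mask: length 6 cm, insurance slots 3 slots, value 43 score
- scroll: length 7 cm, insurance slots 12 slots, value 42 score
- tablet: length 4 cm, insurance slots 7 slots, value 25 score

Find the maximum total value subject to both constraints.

85 score

Feasible sets respecting both limits:
- mask+scroll: length 13, insurance slots 15, value 85
- amulet+mask+tablet: length 17, insurance slots 18, value 77
- mask+tablet: length 10, insurance slots 10, value 68
- scroll+tablet: length 11, insurance slots 19, value 67
Best: 85 score.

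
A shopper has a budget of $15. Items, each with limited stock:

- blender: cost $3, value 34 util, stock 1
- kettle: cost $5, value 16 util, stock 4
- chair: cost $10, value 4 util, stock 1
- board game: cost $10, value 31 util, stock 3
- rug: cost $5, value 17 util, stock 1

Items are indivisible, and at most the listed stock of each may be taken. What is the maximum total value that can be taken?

67 util

Top feasible selections:
- 1×blender + 1×kettle + 1×rug: cost 13, value 67
- 1×blender + 2×kettle: cost 13, value 66
- 1×blender + 1×board game: cost 13, value 65
Best: 67 util.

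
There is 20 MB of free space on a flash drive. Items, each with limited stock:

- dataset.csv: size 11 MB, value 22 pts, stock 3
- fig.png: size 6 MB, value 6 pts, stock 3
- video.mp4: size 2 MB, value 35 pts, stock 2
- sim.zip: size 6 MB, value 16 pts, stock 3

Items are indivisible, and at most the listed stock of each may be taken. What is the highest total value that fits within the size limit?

102 pts

Best selections within size 20 and stock limits:
- 2×video.mp4 + 2×sim.zip: size 16, value 102
- 1×dataset.csv + 2×video.mp4: size 15, value 92
- 1×fig.png + 2×video.mp4 + 1×sim.zip: size 16, value 92
- 2×video.mp4 + 1×sim.zip: size 10, value 86
Best: 102 pts.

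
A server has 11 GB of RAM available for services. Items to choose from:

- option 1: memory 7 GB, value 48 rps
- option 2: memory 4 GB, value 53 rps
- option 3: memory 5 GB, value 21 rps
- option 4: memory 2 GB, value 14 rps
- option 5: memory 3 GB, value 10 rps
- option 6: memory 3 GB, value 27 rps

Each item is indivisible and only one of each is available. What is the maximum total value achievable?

101 rps

Check high-value combinations within 11 GB:
- option 1+option 2: memory 7+4=11, value 48+53=101
- option 2+option 4+option 6: memory 4+2+3=9, value 53+14+27=94
- option 2+option 5+option 6: memory 4+3+3=10, value 53+10+27=90
- option 2+option 3+option 4: memory 4+5+2=11, value 53+21+14=88
- option 2+option 6: memory 4+3=7, value 53+27=80
Best: 101 rps.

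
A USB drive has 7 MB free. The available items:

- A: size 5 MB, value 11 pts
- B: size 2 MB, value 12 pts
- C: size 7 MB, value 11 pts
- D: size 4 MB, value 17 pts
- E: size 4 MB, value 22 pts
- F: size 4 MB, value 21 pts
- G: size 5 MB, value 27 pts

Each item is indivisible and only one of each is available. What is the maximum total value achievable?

39 pts

Check high-value combinations within 7 MB:
- B+G: size 2+5=7, value 12+27=39
- B+E: size 2+4=6, value 12+22=34
- B+F: size 2+4=6, value 12+21=33
Best: 39 pts.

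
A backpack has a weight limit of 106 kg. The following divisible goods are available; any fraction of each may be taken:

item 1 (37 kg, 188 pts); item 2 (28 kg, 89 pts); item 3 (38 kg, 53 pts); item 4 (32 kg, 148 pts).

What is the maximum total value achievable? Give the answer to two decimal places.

437.55

Take in order of value per unit:
- item 1 (188/37 per unit): all 37 → value 188, running total 188.00
- item 4 (148/32 per unit): all 32 → value 148, running total 336.00
- item 2 (89/28 per unit): all 28 → value 89, running total 425.00
- item 3 (53/38 per unit): 9 of 38 → value 9×53/38 = 12.5526, running total 437.55
Total 437.55.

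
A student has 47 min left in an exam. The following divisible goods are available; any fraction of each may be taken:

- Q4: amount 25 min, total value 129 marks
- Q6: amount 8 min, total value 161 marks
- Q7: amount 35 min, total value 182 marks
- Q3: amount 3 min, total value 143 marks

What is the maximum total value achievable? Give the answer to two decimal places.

491.16

Take in order of value per unit:
- Q3 (143/3 per unit): all 3 → value 143, running total 143.00
- Q6 (161/8 per unit): all 8 → value 161, running total 304.00
- Q7 (182/35 per unit): all 35 → value 182, running total 486.00
- Q4 (129/25 per unit): 1 of 25 → value 1×129/25 = 5.1600, running total 491.16
Total 491.16.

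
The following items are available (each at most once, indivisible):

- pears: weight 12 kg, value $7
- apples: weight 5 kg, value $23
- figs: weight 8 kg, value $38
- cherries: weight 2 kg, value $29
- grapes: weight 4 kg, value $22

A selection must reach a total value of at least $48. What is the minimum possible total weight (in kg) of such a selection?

6

Subsets with value ≥ 48, sorted by total weight:
- cherries+grapes: weight 6, value 51
- apples+cherries: weight 7, value 52
- figs+cherries: weight 10, value 67
Minimum weight: 6 kg.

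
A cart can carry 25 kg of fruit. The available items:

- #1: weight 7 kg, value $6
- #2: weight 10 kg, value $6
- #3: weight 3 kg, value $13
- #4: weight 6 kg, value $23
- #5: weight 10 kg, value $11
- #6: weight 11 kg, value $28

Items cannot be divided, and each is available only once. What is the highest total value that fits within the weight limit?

Check high-value combinations within 25 kg:
- #3+#4+#6: weight 3+6+11=20, value 13+23+28=64
- #1+#4+#6: weight 7+6+11=24, value 6+23+28=57
- #3+#5+#6: weight 3+10+11=24, value 13+11+28=52
Best: $64.

$64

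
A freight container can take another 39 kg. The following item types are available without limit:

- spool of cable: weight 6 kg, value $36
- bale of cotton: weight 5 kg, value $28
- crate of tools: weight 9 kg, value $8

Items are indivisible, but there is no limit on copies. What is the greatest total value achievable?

$228

Best value-per-unit is spool of cable at 36/6; filling with it alone gives 6×36 = 216.
Optimal mix: 4×spool of cable + 3×bale of cotton → weight 39, value 228.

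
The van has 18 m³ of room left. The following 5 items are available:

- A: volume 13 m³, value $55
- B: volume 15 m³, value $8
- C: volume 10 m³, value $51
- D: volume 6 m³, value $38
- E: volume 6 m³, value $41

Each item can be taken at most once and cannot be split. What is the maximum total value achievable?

$92

Check high-value combinations within 18 m³:
- C+E: volume 10+6=16, value 51+41=92
- C+D: volume 10+6=16, value 51+38=89
- D+E: volume 6+6=12, value 38+41=79
- A: volume 13, value 55
Best: $92.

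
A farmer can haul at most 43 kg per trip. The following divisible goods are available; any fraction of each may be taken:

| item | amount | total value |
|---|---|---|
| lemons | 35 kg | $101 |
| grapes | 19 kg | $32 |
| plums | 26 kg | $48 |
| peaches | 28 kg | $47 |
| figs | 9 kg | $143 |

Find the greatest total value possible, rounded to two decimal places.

Take in order of value per unit:
- figs (143/9 per unit): all 9 → value 143, running total 143.00
- lemons (101/35 per unit): 34 of 35 → value 34×101/35 = 98.1143, running total 241.11
Total 241.11.

241.11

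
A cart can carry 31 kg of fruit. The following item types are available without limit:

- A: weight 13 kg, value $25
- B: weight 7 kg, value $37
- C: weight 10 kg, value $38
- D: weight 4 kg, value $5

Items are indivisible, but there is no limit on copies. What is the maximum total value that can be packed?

$149

Best value-per-unit is B at 37/7; filling with it alone gives 4×37 = 148.
Optimal mix: 3×B + 1×C → weight 31, value 149.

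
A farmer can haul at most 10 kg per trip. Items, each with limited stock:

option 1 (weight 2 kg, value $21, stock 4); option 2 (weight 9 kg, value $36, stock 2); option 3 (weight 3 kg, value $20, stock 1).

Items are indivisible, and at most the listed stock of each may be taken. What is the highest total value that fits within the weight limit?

$84

Best selections within weight 10 and stock limits:
- 4×option 1: weight 8, value 84
- 3×option 1 + 1×option 3: weight 9, value 83
Best: $84.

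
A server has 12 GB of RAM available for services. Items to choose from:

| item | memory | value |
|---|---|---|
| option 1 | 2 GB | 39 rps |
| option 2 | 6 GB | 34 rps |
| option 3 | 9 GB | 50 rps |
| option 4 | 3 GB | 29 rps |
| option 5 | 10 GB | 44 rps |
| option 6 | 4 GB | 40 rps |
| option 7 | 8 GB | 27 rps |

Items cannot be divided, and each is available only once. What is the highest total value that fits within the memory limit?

Check high-value combinations within 12 GB:
- option 1+option 2+option 6: memory 2+6+4=12, value 39+34+40=113
- option 1+option 4+option 6: memory 2+3+4=9, value 39+29+40=108
- option 1+option 2+option 4: memory 2+6+3=11, value 39+34+29=102
- option 1+option 3: memory 2+9=11, value 39+50=89
Best: 113 rps.

113 rps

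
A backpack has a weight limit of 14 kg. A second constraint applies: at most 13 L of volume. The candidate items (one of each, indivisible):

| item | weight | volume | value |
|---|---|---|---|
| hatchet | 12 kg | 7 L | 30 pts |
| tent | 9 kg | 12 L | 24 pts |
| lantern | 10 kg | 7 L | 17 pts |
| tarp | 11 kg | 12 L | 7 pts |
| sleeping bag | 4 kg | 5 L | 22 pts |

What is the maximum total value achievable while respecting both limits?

39 pts

Feasible sets respecting both limits:
- lantern+sleeping bag: weight 14, volume 12, value 39
- hatchet: weight 12, volume 7, value 30
- tent: weight 9, volume 12, value 24
- sleeping bag: weight 4, volume 5, value 22
Best: 39 pts.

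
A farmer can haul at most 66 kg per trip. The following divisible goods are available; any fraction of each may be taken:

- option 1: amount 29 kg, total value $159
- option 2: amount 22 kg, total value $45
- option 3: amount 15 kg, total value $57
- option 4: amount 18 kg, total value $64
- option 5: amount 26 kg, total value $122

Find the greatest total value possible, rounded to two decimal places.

322.80

Take in order of value per unit:
- option 1 (159/29 per unit): all 29 → value 159, running total 159.00
- option 5 (122/26 per unit): all 26 → value 122, running total 281.00
- option 3 (57/15 per unit): 11 of 15 → value 11×57/15 = 41.8000, running total 322.80
Total 322.80.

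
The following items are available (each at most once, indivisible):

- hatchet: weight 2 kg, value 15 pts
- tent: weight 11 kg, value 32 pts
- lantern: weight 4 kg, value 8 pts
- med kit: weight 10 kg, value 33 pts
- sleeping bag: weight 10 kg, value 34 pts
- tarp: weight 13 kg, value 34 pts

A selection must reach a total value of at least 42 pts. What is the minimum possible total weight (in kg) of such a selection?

12

Subsets with value ≥ 42, sorted by total weight:
- hatchet+sleeping bag: weight 12, value 49
- hatchet+med kit: weight 12, value 48
Minimum weight: 12 kg.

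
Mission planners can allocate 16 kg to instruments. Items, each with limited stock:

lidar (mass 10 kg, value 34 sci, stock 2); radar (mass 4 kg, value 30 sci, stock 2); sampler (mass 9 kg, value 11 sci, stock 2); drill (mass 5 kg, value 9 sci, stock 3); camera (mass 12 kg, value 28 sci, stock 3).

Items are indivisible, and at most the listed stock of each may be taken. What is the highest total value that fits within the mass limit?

69 sci

Best selections within mass 16 and stock limits:
- 2×radar + 1×drill: mass 13, value 69
- 1×lidar + 1×radar: mass 14, value 64
Best: 69 sci.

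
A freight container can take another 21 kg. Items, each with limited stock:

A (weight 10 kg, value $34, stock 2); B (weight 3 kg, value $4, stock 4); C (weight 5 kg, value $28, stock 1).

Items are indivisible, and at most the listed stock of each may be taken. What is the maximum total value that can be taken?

Top feasible selections:
- 1×A + 2×B + 1×C: weight 21, value 70
- 2×A: weight 20, value 68
- 1×A + 1×B + 1×C: weight 18, value 66
Best: $70.

$70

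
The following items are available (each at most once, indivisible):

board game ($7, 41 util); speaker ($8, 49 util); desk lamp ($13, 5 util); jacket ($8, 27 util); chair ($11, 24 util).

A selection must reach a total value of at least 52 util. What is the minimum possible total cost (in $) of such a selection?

Subsets with value ≥ 52, sorted by total cost:
- board game+speaker: cost 15, value 90
- board game+jacket: cost 15, value 68
Minimum cost: 15 $.

15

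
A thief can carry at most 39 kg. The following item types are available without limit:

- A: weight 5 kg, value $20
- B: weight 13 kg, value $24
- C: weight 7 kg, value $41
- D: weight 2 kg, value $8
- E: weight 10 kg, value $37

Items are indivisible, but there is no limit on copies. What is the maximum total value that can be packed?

Best value-per-unit is C at 41/7; filling with it alone gives 5×41 = 205.
Optimal mix: 5×C + 2×D → weight 39, value 221.

$221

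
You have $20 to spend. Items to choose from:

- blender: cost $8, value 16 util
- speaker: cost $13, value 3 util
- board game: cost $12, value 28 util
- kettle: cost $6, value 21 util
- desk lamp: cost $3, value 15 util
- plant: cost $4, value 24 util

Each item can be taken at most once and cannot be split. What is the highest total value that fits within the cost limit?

67 util

Check high-value combinations within $20:
- board game+desk lamp+plant: cost 12+3+4=19, value 28+15+24=67
- blender+kettle+plant: cost 8+6+4=18, value 16+21+24=61
- kettle+desk lamp+plant: cost 6+3+4=13, value 21+15+24=60
- blender+desk lamp+plant: cost 8+3+4=15, value 16+15+24=55
Best: 67 util.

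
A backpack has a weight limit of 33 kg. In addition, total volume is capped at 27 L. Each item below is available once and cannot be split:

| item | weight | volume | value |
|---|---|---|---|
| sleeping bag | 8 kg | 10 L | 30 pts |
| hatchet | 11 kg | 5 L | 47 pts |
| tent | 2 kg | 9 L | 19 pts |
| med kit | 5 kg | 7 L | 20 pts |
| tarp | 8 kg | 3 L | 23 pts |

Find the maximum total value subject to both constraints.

Feasible sets respecting both limits:
- sleeping bag+hatchet+med kit+tarp: weight 32, volume 25, value 120
- sleeping bag+hatchet+tent+tarp: weight 29, volume 27, value 119
- hatchet+tent+med kit+tarp: weight 26, volume 24, value 109
- sleeping bag+hatchet+tarp: weight 27, volume 18, value 100
Best: 120 pts.

120 pts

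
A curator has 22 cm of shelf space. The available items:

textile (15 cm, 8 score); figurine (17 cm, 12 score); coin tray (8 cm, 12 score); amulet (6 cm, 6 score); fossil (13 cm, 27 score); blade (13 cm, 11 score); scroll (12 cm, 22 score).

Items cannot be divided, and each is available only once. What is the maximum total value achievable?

39 score

This is a 0/1 knapsack; check combinations near the capacity.
- coin tray+fossil: length 8+13=21, value 12+27=39
- coin tray+scroll: length 8+12=20, value 12+22=34
- amulet+fossil: length 6+13=19, value 6+27=33
- amulet+scroll: length 6+12=18, value 6+22=28
- fossil: length 13, value 27
Best: 39 score.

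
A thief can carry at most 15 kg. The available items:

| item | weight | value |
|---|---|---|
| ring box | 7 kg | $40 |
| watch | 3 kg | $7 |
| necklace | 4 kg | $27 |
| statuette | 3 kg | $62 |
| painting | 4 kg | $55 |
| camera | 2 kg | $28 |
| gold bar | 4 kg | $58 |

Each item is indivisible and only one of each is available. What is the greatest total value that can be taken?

This is a 0/1 knapsack; check combinations near the capacity.
- statuette+painting+camera+gold bar: weight 3+4+2+4=13, value 62+55+28+58=203
- necklace+statuette+painting+gold bar: weight 4+3+4+4=15, value 27+62+55+58=202
- watch+statuette+painting+gold bar: weight 3+3+4+4=14, value 7+62+55+58=182
Best: $203.

$203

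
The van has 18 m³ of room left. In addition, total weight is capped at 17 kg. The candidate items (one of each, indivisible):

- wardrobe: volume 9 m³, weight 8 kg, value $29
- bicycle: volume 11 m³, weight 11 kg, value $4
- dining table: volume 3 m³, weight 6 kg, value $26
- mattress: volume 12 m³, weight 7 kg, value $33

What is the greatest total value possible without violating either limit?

Feasible sets respecting both limits:
- dining table+mattress: volume 15, weight 13, value 59
- wardrobe+dining table: volume 12, weight 14, value 55
- mattress: volume 12, weight 7, value 33
Best: $59.

$59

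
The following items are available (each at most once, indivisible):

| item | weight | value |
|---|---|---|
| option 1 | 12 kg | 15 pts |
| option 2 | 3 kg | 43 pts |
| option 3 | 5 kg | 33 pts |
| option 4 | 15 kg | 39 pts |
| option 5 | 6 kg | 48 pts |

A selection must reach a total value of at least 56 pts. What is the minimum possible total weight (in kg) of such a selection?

Subsets with value ≥ 56, sorted by total weight:
- option 2+option 3: weight 8, value 76
- option 2+option 5: weight 9, value 91
- option 3+option 5: weight 11, value 81
- option 2+option 3+option 5: weight 14, value 124
Minimum weight: 8 kg.

8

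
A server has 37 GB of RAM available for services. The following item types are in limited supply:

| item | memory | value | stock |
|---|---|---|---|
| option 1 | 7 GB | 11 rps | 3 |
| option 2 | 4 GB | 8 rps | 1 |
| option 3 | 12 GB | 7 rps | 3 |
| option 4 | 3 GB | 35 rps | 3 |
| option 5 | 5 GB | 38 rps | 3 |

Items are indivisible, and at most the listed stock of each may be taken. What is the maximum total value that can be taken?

Best selections within memory 37 and stock limits:
- 1×option 1 + 1×option 2 + 3×option 4 + 3×option 5: memory 35, value 238
- 1×option 1 + 3×option 4 + 3×option 5: memory 31, value 230
- 1×option 2 + 3×option 4 + 3×option 5: memory 28, value 227
Best: 238 rps.

238 rps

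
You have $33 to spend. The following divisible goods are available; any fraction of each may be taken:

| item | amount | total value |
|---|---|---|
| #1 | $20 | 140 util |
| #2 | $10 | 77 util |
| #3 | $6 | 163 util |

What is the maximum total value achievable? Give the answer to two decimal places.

359.00

Take in order of value per unit:
- #3 (163/6 per unit): all 6 → value 163, running total 163.00
- #2 (77/10 per unit): all 10 → value 77, running total 240.00
- #1 (140/20 per unit): 17 of 20 → value 17×140/20 = 119.0000, running total 359.00
Total 359.00.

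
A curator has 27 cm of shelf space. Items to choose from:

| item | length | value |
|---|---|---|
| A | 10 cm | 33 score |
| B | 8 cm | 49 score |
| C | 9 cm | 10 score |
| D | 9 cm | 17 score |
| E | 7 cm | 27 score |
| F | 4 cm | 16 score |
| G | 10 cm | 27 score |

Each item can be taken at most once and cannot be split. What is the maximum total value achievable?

This is a 0/1 knapsack; check combinations near the capacity.
- A+B+E: length 10+8+7=25, value 33+49+27=109
- B+E+G: length 8+7+10=25, value 49+27+27=103
- A+B+D: length 10+8+9=27, value 33+49+17=99
- A+B+F: length 10+8+4=22, value 33+49+16=98
Best: 109 score.

109 score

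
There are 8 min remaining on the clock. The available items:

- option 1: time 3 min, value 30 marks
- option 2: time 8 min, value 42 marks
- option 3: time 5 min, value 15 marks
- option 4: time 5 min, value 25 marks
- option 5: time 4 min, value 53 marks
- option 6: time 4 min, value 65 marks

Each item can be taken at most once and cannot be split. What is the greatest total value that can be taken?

Check high-value combinations within 8 min:
- option 5+option 6: time 4+4=8, value 53+65=118
- option 1+option 6: time 3+4=7, value 30+65=95
- option 1+option 5: time 3+4=7, value 30+53=83
Best: 118 marks.

118 marks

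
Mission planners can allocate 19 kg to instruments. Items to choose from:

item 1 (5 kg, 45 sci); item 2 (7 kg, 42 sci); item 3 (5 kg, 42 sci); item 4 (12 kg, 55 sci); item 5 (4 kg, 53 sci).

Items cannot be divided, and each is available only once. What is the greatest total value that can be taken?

This is a 0/1 knapsack; check combinations near the capacity.
- item 1+item 3+item 5: mass 5+5+4=14, value 45+42+53=140
- item 1+item 2+item 5: mass 5+7+4=16, value 45+42+53=140
- item 2+item 3+item 5: mass 7+5+4=16, value 42+42+53=137
- item 1+item 2+item 3: mass 5+7+5=17, value 45+42+42=129
- item 4+item 5: mass 12+4=16, value 55+53=108
Best: 140 sci.

140 sci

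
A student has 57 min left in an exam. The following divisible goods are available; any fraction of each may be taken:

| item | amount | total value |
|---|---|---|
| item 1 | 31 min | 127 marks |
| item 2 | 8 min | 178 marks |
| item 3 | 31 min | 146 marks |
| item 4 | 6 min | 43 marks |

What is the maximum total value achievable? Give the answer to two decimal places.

Take in order of value per unit:
- item 2 (178/8 per unit): all 8 → value 178, running total 178.00
- item 4 (43/6 per unit): all 6 → value 43, running total 221.00
- item 3 (146/31 per unit): all 31 → value 146, running total 367.00
- item 1 (127/31 per unit): 12 of 31 → value 12×127/31 = 49.1613, running total 416.16
Total 416.16.

416.16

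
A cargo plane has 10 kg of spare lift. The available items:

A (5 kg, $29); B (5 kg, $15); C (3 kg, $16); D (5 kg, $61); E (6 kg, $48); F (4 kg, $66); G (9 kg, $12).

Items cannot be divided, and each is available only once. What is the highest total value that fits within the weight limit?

Check high-value combinations within 10 kg:
- D+F: weight 5+4=9, value 61+66=127
- E+F: weight 6+4=10, value 48+66=114
- A+F: weight 5+4=9, value 29+66=95
- A+D: weight 5+5=10, value 29+61=90
Best: $127.

$127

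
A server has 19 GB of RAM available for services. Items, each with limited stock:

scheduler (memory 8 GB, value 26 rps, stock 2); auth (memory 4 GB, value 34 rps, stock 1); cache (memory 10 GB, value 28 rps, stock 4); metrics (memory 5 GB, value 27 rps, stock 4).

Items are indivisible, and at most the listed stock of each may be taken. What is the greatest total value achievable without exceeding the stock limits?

115 rps

Best selections within memory 19 and stock limits:
- 1×auth + 3×metrics: memory 19, value 115
- 1×auth + 1×cache + 1×metrics: memory 19, value 89
Best: 115 rps.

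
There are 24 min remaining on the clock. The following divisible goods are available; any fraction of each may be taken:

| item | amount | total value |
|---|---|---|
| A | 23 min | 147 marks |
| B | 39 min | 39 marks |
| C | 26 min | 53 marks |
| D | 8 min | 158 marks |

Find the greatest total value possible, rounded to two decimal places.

Take in order of value per unit:
- D (158/8 per unit): all 8 → value 158, running total 158.00
- A (147/23 per unit): 16 of 23 → value 16×147/23 = 102.2609, running total 260.26
Total 260.26.

260.26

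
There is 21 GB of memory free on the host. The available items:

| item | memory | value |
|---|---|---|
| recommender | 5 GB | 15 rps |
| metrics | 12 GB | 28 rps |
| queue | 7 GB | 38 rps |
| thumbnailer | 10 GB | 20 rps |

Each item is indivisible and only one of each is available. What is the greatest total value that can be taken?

66 rps

This is a 0/1 knapsack; check combinations near the capacity.
- metrics+queue: memory 12+7=19, value 28+38=66
- queue+thumbnailer: memory 7+10=17, value 38+20=58
- recommender+queue: memory 5+7=12, value 15+38=53
- recommender+metrics: memory 5+12=17, value 15+28=43
- queue: memory 7, value 38
Best: 66 rps.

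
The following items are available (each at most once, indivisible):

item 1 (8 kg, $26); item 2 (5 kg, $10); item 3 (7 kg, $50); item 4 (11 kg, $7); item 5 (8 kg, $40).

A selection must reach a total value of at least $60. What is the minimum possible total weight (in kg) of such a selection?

Subsets with value ≥ 60, sorted by total weight:
- item 2+item 3: weight 12, value 60
- item 3+item 5: weight 15, value 90
- item 1+item 3: weight 15, value 76
Minimum weight: 12 kg.

12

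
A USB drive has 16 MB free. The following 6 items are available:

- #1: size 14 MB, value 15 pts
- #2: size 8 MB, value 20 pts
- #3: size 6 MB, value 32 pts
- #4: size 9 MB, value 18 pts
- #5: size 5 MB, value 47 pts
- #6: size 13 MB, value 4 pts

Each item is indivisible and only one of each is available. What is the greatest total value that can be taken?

79 pts

Check high-value combinations within 16 MB:
- #3+#5: size 6+5=11, value 32+47=79
- #2+#5: size 8+5=13, value 20+47=67
- #4+#5: size 9+5=14, value 18+47=65
- #2+#3: size 8+6=14, value 20+32=52
Best: 79 pts.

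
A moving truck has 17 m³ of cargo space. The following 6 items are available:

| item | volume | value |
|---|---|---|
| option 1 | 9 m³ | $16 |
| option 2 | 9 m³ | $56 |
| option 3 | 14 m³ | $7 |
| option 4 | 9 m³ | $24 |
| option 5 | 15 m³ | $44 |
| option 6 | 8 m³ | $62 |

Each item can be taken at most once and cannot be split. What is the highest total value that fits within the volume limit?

Check high-value combinations within 17 m³:
- option 2+option 6: volume 9+8=17, value 56+62=118
- option 4+option 6: volume 9+8=17, value 24+62=86
- option 1+option 6: volume 9+8=17, value 16+62=78
- option 6: volume 8, value 62
- option 2: volume 9, value 56
Best: $118.

$118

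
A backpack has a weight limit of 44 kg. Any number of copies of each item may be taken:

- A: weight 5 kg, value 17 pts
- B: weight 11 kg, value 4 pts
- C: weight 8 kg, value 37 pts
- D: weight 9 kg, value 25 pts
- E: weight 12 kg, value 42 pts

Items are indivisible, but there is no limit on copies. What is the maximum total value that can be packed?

190 pts

Best value-per-unit is C at 37/8; filling with it alone gives 5×37 = 185.
Optimal mix: 4×C + 1×E → weight 44, value 190.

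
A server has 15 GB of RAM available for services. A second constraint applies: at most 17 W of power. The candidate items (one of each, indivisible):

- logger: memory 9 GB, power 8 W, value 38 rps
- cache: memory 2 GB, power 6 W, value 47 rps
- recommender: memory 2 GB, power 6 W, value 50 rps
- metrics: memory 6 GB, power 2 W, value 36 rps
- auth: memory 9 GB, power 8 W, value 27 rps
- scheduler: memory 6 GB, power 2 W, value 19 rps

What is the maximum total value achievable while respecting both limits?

133 rps

Feasible sets respecting both limits:
- cache+recommender+metrics: memory 10, power 14, value 133
- cache+recommender+scheduler: memory 10, power 14, value 116
- recommender+metrics+scheduler: memory 14, power 10, value 105
Best: 133 rps.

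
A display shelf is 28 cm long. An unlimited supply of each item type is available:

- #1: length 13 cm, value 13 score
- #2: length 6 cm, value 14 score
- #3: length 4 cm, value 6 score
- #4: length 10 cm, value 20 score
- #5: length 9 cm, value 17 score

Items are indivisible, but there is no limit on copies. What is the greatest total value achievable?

62 score

Best value-per-unit is #2 at 14/6; filling with it alone gives 4×14 = 56.
Optimal mix: 4×#2 + 1×#3 → length 28, value 62.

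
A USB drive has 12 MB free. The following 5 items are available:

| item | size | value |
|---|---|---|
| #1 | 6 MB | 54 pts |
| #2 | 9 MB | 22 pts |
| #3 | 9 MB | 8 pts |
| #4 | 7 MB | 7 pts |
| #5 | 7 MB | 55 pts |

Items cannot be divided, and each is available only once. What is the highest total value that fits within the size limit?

This is a 0/1 knapsack; check combinations near the capacity.
- #5: size 7, value 55
- #1: size 6, value 54
- #2: size 9, value 22
- #3: size 9, value 8
Best: 55 pts.

55 pts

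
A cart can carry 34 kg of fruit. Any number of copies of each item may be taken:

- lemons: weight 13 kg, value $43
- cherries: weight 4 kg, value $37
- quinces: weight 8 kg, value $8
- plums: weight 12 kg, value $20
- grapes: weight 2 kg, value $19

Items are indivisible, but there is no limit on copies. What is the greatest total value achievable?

Best value-per-unit is grapes at 19/2, and filling with it alone uses weight 17×2=34. No mix of the others beats 17×19 = 323.

$323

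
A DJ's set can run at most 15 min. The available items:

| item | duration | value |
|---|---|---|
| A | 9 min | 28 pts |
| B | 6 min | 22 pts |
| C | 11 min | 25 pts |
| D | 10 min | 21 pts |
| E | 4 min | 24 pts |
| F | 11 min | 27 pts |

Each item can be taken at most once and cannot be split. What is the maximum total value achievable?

52 pts

Check high-value combinations within 15 min:
- A+E: duration 9+4=13, value 28+24=52
- E+F: duration 4+11=15, value 24+27=51
- A+B: duration 9+6=15, value 28+22=50
Best: 52 pts.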